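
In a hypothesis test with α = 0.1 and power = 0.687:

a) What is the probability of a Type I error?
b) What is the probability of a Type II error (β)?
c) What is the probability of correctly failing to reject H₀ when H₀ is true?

a) Type I error probability = α = 0.1
b) Power = P(reject H₀ | H₁ true) = 1 - β = 0.687, so Type II error probability = β = 1 - Power = 0.313
c) P(fail to reject H₀ | H₀ true) = 1 - α = 0.9

Answer: a) 0.1, b) 0.313, c) 0.9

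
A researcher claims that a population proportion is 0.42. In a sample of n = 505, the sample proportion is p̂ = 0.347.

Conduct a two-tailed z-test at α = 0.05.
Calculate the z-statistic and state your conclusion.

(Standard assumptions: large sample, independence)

H₀: p = 0.42, H₁: p ≠ 0.42
Standard error: SE = √(p₀(1-p₀)/n) = √(0.42×0.58/505) = 0.021963
z-statistic: z = (p̂ - p₀)/SE = (0.347 - 0.42)/0.021963 = -3.3238
Critical value: z_0.025 = ±1.960
p-value = 0.0009
Decision: reject H₀ at α = 0.05

Answer: z = -3.3238, reject H₀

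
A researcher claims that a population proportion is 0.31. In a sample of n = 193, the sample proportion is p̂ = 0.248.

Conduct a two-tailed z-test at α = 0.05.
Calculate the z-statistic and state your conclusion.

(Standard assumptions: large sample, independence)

H₀: p = 0.31, H₁: p ≠ 0.31
Standard error: SE = √(p₀(1-p₀)/n) = √(0.31×0.69/193) = 0.033291
z-statistic: z = (p̂ - p₀)/SE = (0.248 - 0.31)/0.033291 = -1.8624
Critical value: z_0.025 = ±1.960
p-value = 0.0625
Decision: fail to reject H₀ at α = 0.05

Answer: z = -1.8624, fail to reject H₀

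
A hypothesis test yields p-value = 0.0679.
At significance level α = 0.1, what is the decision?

Answer: reject H₀

Derivation:
Compare p-value to α:
0.0679 < 0.1
Decision: reject H₀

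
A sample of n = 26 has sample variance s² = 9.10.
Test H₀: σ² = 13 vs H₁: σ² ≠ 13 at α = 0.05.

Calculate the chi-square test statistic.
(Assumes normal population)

Answer: χ² = 17.5000, fail to reject H₀

Derivation:
df = n - 1 = 25
χ² = (n-1)s²/σ₀² = 25×9.10/13 = 17.5000
Critical values: χ²_{0.975,25} = 13.120, χ²_{0.025,25} = 40.646
Rejection region: χ² < 13.120 or χ² > 40.646
Decision: fail to reject H₀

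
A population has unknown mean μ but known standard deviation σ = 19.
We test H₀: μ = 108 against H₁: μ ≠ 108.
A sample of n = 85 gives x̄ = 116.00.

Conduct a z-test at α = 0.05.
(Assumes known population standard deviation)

Answer: z = 3.8820, reject H₀

Derivation:
Standard error: SE = σ/√n = 19/√85 = 2.0608
z-statistic: z = (x̄ - μ₀)/SE = (116.00 - 108)/2.0608 = 3.8820
Critical value: ±1.960
p-value = 0.0001
Decision: reject H₀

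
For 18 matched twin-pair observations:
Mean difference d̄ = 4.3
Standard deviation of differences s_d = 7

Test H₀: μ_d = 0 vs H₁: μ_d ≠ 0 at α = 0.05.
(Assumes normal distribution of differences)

Answer: t = 2.6062, reject H₀

Derivation:
df = n - 1 = 17
SE = s_d/√n = 7/√18 = 1.6499
t = d̄/SE = 4.3/1.6499 = 2.6062
Critical value: t_{0.025,17} = ±2.110
p-value ≈ 0.0184
Decision: reject H₀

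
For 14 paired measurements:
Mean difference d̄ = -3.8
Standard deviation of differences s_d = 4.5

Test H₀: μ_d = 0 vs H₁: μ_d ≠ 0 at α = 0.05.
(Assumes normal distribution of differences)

df = n - 1 = 13
SE = s_d/√n = 4.5/√14 = 1.2027
t = d̄/SE = -3.8/1.2027 = -3.1596
Critical value: t_{0.025,13} = ±2.160
p-value ≈ 0.0075
Decision: reject H₀

Answer: t = -3.1596, reject H₀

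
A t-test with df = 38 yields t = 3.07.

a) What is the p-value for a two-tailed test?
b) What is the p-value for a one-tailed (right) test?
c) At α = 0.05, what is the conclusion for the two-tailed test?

Answer: a) 0.0039, b) 0.0020, c) reject H₀

Derivation:
Using t-distribution with df = 38:
a) Two-tailed: p = 2×P(T > 3.07) = 0.0039
b) One-tailed: p = P(T > 3.07) = 0.0020
c) 0.0039 < 0.05, reject H₀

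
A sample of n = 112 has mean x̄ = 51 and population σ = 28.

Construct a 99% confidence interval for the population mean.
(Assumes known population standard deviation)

Confidence level: 99%, α = 0.01
z_0.005 = 2.576
SE = σ/√n = 28/√112 = 2.6458
Margin of error = 2.576 × 2.6458 = 6.8156
CI: x̄ ± margin = 51 ± 6.8156
CI: (44.1844, 57.8156)

Answer: (44.1844, 57.8156)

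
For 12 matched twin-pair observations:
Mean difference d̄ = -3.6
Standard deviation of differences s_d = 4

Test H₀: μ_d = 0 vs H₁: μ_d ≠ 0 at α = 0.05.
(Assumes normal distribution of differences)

df = n - 1 = 11
SE = s_d/√n = 4/√12 = 1.1547
t = d̄/SE = -3.6/1.1547 = -3.1177
Critical value: t_{0.025,11} = ±2.201
p-value ≈ 0.0098
Decision: reject H₀

Answer: t = -3.1177, reject H₀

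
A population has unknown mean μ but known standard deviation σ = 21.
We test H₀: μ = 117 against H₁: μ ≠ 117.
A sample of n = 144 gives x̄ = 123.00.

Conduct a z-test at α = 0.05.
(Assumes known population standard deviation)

Answer: z = 3.4286, reject H₀

Derivation:
Standard error: SE = σ/√n = 21/√144 = 1.7500
z-statistic: z = (x̄ - μ₀)/SE = (123.00 - 117)/1.7500 = 3.4286
Critical value: ±1.960
p-value = 0.0006
Decision: reject H₀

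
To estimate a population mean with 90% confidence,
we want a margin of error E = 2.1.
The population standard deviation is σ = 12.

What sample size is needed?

z_0.05 = 1.645
n = (z×σ/E)² = (1.645×12/2.1)²
n = 88.3600
Round up: n = 89

Answer: n = 89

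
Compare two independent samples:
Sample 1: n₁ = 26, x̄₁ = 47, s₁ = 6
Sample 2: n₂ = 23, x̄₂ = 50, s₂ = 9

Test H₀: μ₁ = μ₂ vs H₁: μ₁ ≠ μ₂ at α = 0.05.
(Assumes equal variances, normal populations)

Pooled variance: s²_p = [25×6² + 22×9²]/(47) = 57.0638
s_p = 7.5541
SE = s_p×√(1/n₁ + 1/n₂) = 7.5541×√(1/26 + 1/23) = 2.1624
t = (x̄₁ - x̄₂)/SE = (47 - 50)/2.1624 = -1.3873
df = 47, t-critical = ±2.012
Decision: fail to reject H₀

Answer: t = -1.3873, fail to reject H₀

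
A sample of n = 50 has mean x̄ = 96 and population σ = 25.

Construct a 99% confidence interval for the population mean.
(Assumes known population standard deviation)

Answer: (86.8926, 105.1074)

Derivation:
Confidence level: 99%, α = 0.01
z_0.005 = 2.576
SE = σ/√n = 25/√50 = 3.5355
Margin of error = 2.576 × 3.5355 = 9.1074
CI: x̄ ± margin = 96 ± 9.1074
CI: (86.8926, 105.1074)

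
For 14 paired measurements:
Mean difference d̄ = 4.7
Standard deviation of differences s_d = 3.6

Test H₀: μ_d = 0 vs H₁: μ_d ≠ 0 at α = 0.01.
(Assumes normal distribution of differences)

df = n - 1 = 13
SE = s_d/√n = 3.6/√14 = 0.9621
t = d̄/SE = 4.7/0.9621 = 4.8851
Critical value: t_{0.005,13} = ±3.012
p-value ≈ 0.0003
Decision: reject H₀

Answer: t = 4.8851, reject H₀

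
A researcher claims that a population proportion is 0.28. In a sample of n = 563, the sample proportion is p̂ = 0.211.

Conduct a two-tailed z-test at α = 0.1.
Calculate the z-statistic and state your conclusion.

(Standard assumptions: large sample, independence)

Answer: z = -3.6464, reject H₀

Derivation:
H₀: p = 0.28, H₁: p ≠ 0.28
Standard error: SE = √(p₀(1-p₀)/n) = √(0.28×0.72/563) = 0.018923
z-statistic: z = (p̂ - p₀)/SE = (0.211 - 0.28)/0.018923 = -3.6464
Critical value: z_0.05 = ±1.645
p-value = 0.0003
Decision: reject H₀ at α = 0.1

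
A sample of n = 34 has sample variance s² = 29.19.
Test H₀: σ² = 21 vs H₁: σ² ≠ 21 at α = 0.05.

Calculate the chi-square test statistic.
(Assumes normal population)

Answer: χ² = 45.8700, fail to reject H₀

Derivation:
df = n - 1 = 33
χ² = (n-1)s²/σ₀² = 33×29.19/21 = 45.8700
Critical values: χ²_{0.975,33} = 19.047, χ²_{0.025,33} = 50.725
Rejection region: χ² < 19.047 or χ² > 50.725
Decision: fail to reject H₀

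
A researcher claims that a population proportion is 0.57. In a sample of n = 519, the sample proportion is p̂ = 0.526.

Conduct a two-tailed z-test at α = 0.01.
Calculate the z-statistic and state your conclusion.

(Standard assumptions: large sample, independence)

Answer: z = -2.0248, fail to reject H₀

Derivation:
H₀: p = 0.57, H₁: p ≠ 0.57
Standard error: SE = √(p₀(1-p₀)/n) = √(0.57×0.43/519) = 0.021731
z-statistic: z = (p̂ - p₀)/SE = (0.526 - 0.57)/0.021731 = -2.0248
Critical value: z_0.005 = ±2.576
p-value = 0.0429
Decision: fail to reject H₀ at α = 0.01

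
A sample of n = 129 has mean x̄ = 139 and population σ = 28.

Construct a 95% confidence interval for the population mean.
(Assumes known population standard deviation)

Confidence level: 95%, α = 0.05
z_0.025 = 1.960
SE = σ/√n = 28/√129 = 2.4653
Margin of error = 1.960 × 2.4653 = 4.8320
CI: x̄ ± margin = 139 ± 4.8320
CI: (134.1680, 143.8320)

Answer: (134.1680, 143.8320)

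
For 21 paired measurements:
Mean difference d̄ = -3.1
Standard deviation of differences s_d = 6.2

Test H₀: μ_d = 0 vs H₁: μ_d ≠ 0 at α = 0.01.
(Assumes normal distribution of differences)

df = n - 1 = 20
SE = s_d/√n = 6.2/√21 = 1.3530
t = d̄/SE = -3.1/1.3530 = -2.2912
Critical value: t_{0.005,20} = ±2.845
p-value ≈ 0.0329
Decision: fail to reject H₀

Answer: t = -2.2912, fail to reject H₀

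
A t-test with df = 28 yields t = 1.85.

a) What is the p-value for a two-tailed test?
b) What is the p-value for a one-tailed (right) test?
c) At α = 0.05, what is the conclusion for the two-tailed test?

Using t-distribution with df = 28:
a) Two-tailed: p = 2×P(T > 1.85) = 0.0749
b) One-tailed: p = P(T > 1.85) = 0.0374
c) 0.0749 ≥ 0.05, fail to reject H₀

Answer: a) 0.0749, b) 0.0374, c) fail to reject H₀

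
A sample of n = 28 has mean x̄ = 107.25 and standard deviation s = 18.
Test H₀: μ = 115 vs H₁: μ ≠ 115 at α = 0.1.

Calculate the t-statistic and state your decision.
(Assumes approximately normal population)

Answer: t = -2.2783, reject H₀

Derivation:
df = n - 1 = 27
SE = s/√n = 18/√28 = 3.4017
t = (x̄ - μ₀)/SE = (107.25 - 115)/3.4017 = -2.2783
Critical value: t_{0.05,27} = ±1.703
p-value ≈ 0.0308
Decision: reject H₀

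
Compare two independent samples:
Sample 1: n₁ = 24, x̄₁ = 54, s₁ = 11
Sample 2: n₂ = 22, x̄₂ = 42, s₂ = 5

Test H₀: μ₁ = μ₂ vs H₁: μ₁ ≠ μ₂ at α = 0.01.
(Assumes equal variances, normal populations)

Answer: t = 4.6888, reject H₀

Derivation:
Pooled variance: s²_p = [23×11² + 21×5²]/(44) = 75.1818
s_p = 8.6707
SE = s_p×√(1/n₁ + 1/n₂) = 8.6707×√(1/24 + 1/22) = 2.5593
t = (x̄₁ - x̄₂)/SE = (54 - 42)/2.5593 = 4.6888
df = 44, t-critical = ±2.692
Decision: reject H₀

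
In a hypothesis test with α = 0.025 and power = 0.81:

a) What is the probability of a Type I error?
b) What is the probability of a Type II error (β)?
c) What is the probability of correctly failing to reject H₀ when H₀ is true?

Answer: a) 0.025, b) 0.19, c) 0.975

Derivation:
a) Type I error probability = α = 0.025
b) Power = P(reject H₀ | H₁ true) = 1 - β = 0.81, so Type II error probability = β = 1 - Power = 0.19
c) P(fail to reject H₀ | H₀ true) = 1 - α = 0.975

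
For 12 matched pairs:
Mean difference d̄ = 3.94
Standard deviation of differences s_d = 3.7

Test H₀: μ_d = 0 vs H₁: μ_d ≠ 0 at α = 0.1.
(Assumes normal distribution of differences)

df = n - 1 = 11
SE = s_d/√n = 3.7/√12 = 1.0681
t = d̄/SE = 3.94/1.0681 = 3.6888
Critical value: t_{0.05,11} = ±1.796
p-value ≈ 0.0036
Decision: reject H₀

Answer: t = 3.6888, reject H₀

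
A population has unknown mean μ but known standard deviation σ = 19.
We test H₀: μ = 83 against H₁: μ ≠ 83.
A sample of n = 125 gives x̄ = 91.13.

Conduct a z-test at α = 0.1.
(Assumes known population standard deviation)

Answer: z = 4.7840, reject H₀

Derivation:
Standard error: SE = σ/√n = 19/√125 = 1.6994
z-statistic: z = (x̄ - μ₀)/SE = (91.13 - 83)/1.6994 = 4.7840
Critical value: ±1.645
p-value < 0.0001
Decision: reject H₀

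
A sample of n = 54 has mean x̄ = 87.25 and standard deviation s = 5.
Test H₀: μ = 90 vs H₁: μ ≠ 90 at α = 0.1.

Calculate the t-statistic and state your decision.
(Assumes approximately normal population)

Answer: t = -4.0417, reject H₀

Derivation:
df = n - 1 = 53
SE = s/√n = 5/√54 = 0.6804
t = (x̄ - μ₀)/SE = (87.25 - 90)/0.6804 = -4.0417
Critical value: t_{0.05,53} = ±1.674
p-value ≈ 0.0002
Decision: reject H₀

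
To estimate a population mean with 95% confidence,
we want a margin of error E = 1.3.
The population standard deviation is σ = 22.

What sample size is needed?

z_0.025 = 1.960
n = (z×σ/E)² = (1.960×22/1.3)²
n = 1100.1979
Round up: n = 1101

Answer: n = 1101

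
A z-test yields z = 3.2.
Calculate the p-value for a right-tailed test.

Answer: p-value ≈ 0.0007

Derivation:
For z = 3.2:
p = P(Z > 3.2) = 1 - Φ(3.2) = 0.0007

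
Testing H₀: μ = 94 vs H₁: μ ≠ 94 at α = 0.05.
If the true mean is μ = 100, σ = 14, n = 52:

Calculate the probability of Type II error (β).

Answer: β ≈ 0.1292

Derivation:
SE = σ/√n = 14/√52 = 1.9415
Critical values: μ₀ ± z_0.025×SE = 94 ± 1.960×1.9415
Acceptance region: (90.1947, 97.8053)
Under H₁ (μ = 100): z_high = (97.8053 - 100)/1.9415 = -1.1304, z_low = (90.1947 - 100)/1.9415 = -5.0504
β = P(not reject | H₁) = Φ(-1.1304) - Φ(-5.0504) ≈ 0.1292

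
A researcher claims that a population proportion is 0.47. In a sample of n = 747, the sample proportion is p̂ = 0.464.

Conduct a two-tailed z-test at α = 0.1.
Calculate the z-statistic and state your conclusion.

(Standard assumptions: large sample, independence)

Answer: z = -0.3286, fail to reject H₀

Derivation:
H₀: p = 0.47, H₁: p ≠ 0.47
Standard error: SE = √(p₀(1-p₀)/n) = √(0.47×0.53/747) = 0.018261
z-statistic: z = (p̂ - p₀)/SE = (0.464 - 0.47)/0.018261 = -0.3286
Critical value: z_0.05 = ±1.645
p-value = 0.7425
Decision: fail to reject H₀ at α = 0.1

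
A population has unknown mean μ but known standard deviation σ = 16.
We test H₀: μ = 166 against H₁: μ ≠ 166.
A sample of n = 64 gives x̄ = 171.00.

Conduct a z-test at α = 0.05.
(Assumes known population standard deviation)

Standard error: SE = σ/√n = 16/√64 = 2.0000
z-statistic: z = (x̄ - μ₀)/SE = (171.00 - 166)/2.0000 = 2.5000
Critical value: ±1.960
p-value = 0.0124
Decision: reject H₀

Answer: z = 2.5000, reject H₀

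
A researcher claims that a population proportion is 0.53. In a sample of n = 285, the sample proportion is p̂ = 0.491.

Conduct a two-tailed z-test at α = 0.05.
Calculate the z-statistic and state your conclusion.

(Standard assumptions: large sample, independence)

H₀: p = 0.53, H₁: p ≠ 0.53
Standard error: SE = √(p₀(1-p₀)/n) = √(0.53×0.47/285) = 0.029564
z-statistic: z = (p̂ - p₀)/SE = (0.491 - 0.53)/0.029564 = -1.3192
Critical value: z_0.025 = ±1.960
p-value = 0.1871
Decision: fail to reject H₀ at α = 0.05

Answer: z = -1.3192, fail to reject H₀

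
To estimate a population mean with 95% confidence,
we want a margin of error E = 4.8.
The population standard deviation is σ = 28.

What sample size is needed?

Answer: n = 131

Derivation:
z_0.025 = 1.960
n = (z×σ/E)² = (1.960×28/4.8)²
n = 130.7211
Round up: n = 131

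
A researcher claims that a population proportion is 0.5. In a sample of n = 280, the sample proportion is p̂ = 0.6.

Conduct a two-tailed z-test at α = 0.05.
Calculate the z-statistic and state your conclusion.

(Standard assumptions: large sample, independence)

Answer: z = 3.3466, reject H₀

Derivation:
H₀: p = 0.5, H₁: p ≠ 0.5
Standard error: SE = √(p₀(1-p₀)/n) = √(0.5×0.5/280) = 0.029881
z-statistic: z = (p̂ - p₀)/SE = (0.6 - 0.5)/0.029881 = 3.3466
Critical value: z_0.025 = ±1.960
p-value = 0.0008
Decision: reject H₀ at α = 0.05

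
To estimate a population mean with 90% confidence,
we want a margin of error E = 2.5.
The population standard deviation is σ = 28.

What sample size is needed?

z_0.05 = 1.645
n = (z×σ/E)² = (1.645×28/2.5)²
n = 339.4438
Round up: n = 340

Answer: n = 340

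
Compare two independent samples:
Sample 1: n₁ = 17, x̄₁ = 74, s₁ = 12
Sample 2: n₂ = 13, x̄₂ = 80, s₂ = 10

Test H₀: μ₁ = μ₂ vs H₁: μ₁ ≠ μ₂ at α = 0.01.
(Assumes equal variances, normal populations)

Pooled variance: s²_p = [16×12² + 12×10²]/(28) = 125.1429
s_p = 11.1867
SE = s_p×√(1/n₁ + 1/n₂) = 11.1867×√(1/17 + 1/13) = 4.1216
t = (x̄₁ - x̄₂)/SE = (74 - 80)/4.1216 = -1.4557
df = 28, t-critical = ±2.763
Decision: fail to reject H₀

Answer: t = -1.4557, fail to reject H₀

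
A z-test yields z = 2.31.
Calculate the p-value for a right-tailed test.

Answer: p-value ≈ 0.0104

Derivation:
For z = 2.31:
p = P(Z > 2.31) = 1 - Φ(2.31) = 0.0104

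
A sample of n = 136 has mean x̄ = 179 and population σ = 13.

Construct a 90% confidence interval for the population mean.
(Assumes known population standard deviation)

Confidence level: 90%, α = 0.1
z_0.05 = 1.645
SE = σ/√n = 13/√136 = 1.1147
Margin of error = 1.645 × 1.1147 = 1.8337
CI: x̄ ± margin = 179 ± 1.8337
CI: (177.1663, 180.8337)

Answer: (177.1663, 180.8337)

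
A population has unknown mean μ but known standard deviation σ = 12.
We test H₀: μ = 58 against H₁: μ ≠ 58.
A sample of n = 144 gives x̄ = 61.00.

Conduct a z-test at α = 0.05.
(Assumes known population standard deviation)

Standard error: SE = σ/√n = 12/√144 = 1.0000
z-statistic: z = (x̄ - μ₀)/SE = (61.00 - 58)/1.0000 = 3.0000
Critical value: ±1.960
p-value = 0.0027
Decision: reject H₀

Answer: z = 3.0000, reject H₀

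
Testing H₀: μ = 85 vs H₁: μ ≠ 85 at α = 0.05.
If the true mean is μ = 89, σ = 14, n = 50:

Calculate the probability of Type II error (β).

SE = σ/√n = 14/√50 = 1.9799
Critical values: μ₀ ± z_0.025×SE = 85 ± 1.960×1.9799
Acceptance region: (81.1194, 88.8806)
Under H₁ (μ = 89): z_high = (88.8806 - 89)/1.9799 = -0.0603, z_low = (81.1194 - 89)/1.9799 = -3.9803
β = P(not reject | H₁) = Φ(-0.0603) - Φ(-3.9803) ≈ 0.4759

Answer: β ≈ 0.4759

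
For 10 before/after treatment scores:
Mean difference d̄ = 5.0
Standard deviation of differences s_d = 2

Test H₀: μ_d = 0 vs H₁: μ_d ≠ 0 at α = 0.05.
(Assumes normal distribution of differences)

Answer: t = 7.9051, reject H₀

Derivation:
df = n - 1 = 9
SE = s_d/√n = 2/√10 = 0.6325
t = d̄/SE = 5.0/0.6325 = 7.9051
Critical value: t_{0.025,9} = ±2.262
p-value < 0.0001
Decision: reject H₀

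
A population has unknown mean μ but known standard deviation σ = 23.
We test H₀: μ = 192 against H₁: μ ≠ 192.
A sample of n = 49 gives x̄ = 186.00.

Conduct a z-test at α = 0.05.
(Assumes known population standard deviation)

Standard error: SE = σ/√n = 23/√49 = 3.2857
z-statistic: z = (x̄ - μ₀)/SE = (186.00 - 192)/3.2857 = -1.8261
Critical value: ±1.960
p-value = 0.0678
Decision: fail to reject H₀

Answer: z = -1.8261, fail to reject H₀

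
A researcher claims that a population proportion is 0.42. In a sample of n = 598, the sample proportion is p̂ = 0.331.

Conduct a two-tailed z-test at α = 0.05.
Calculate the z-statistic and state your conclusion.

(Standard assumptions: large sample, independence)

H₀: p = 0.42, H₁: p ≠ 0.42
Standard error: SE = √(p₀(1-p₀)/n) = √(0.42×0.58/598) = 0.020183
z-statistic: z = (p̂ - p₀)/SE = (0.331 - 0.42)/0.020183 = -4.4097
Critical value: z_0.025 = ±1.960
p-value < 0.0001
Decision: reject H₀ at α = 0.05

Answer: z = -4.4097, reject H₀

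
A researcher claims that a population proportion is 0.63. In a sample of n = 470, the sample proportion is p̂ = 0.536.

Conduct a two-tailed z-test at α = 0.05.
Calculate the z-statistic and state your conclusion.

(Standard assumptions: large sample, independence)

Answer: z = -4.2209, reject H₀

Derivation:
H₀: p = 0.63, H₁: p ≠ 0.63
Standard error: SE = √(p₀(1-p₀)/n) = √(0.63×0.37/470) = 0.022270
z-statistic: z = (p̂ - p₀)/SE = (0.536 - 0.63)/0.022270 = -4.2209
Critical value: z_0.025 = ±1.960
p-value < 0.0001
Decision: reject H₀ at α = 0.05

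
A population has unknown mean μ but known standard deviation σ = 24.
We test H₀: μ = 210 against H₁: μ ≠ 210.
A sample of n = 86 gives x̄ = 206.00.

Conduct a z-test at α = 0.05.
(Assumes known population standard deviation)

Standard error: SE = σ/√n = 24/√86 = 2.5880
z-statistic: z = (x̄ - μ₀)/SE = (206.00 - 210)/2.5880 = -1.5456
Critical value: ±1.960
p-value = 0.1222
Decision: fail to reject H₀

Answer: z = -1.5456, fail to reject H₀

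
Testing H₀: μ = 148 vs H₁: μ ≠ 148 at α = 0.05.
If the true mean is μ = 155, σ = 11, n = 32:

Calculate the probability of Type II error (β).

Answer: β ≈ 0.0505

Derivation:
SE = σ/√n = 11/√32 = 1.9445
Critical values: μ₀ ± z_0.025×SE = 148 ± 1.960×1.9445
Acceptance region: (144.1888, 151.8112)
Under H₁ (μ = 155): z_high = (151.8112 - 155)/1.9445 = -1.6399, z_low = (144.1888 - 155)/1.9445 = -5.5599
β = P(not reject | H₁) = Φ(-1.6399) - Φ(-5.5599) ≈ 0.0505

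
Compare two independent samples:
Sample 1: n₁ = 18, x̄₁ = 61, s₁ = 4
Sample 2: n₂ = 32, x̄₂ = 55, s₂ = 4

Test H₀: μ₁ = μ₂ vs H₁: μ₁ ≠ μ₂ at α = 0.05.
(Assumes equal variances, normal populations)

Pooled variance: s²_p = [17×4² + 31×4²]/(48) = 16.0000
s_p = 4.0000
SE = s_p×√(1/n₁ + 1/n₂) = 4.0000×√(1/18 + 1/32) = 1.1785
t = (x̄₁ - x̄₂)/SE = (61 - 55)/1.1785 = 5.0912
df = 48, t-critical = ±2.011
Decision: reject H₀

Answer: t = 5.0912, reject H₀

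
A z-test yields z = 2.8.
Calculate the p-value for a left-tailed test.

For z = 2.8:
p = P(Z < 2.8) = Φ(2.8) = 0.9974

Answer: p-value ≈ 0.9974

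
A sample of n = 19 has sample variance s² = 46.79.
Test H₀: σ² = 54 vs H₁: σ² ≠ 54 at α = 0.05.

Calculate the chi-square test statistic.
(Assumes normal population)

Answer: χ² = 15.5967, fail to reject H₀

Derivation:
df = n - 1 = 18
χ² = (n-1)s²/σ₀² = 18×46.79/54 = 15.5967
Critical values: χ²_{0.975,18} = 8.231, χ²_{0.025,18} = 31.526
Rejection region: χ² < 8.231 or χ² > 31.526
Decision: fail to reject H₀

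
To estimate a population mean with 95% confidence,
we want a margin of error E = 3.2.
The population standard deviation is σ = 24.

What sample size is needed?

Answer: n = 217

Derivation:
z_0.025 = 1.960
n = (z×σ/E)² = (1.960×24/3.2)²
n = 216.0900
Round up: n = 217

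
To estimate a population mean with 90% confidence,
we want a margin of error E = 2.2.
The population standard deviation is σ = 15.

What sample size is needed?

z_0.05 = 1.645
n = (z×σ/E)² = (1.645×15/2.2)²
n = 125.7966
Round up: n = 126

Answer: n = 126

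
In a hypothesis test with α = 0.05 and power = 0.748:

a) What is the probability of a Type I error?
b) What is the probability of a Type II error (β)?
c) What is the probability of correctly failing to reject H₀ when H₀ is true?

Answer: a) 0.05, b) 0.252, c) 0.95

Derivation:
a) Type I error probability = α = 0.05
b) Power = P(reject H₀ | H₁ true) = 1 - β = 0.748, so Type II error probability = β = 1 - Power = 0.252
c) P(fail to reject H₀ | H₀ true) = 1 - α = 0.95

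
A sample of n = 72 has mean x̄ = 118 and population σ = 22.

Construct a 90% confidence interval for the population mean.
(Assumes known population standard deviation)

Confidence level: 90%, α = 0.1
z_0.05 = 1.645
SE = σ/√n = 22/√72 = 2.5927
Margin of error = 1.645 × 2.5927 = 4.2650
CI: x̄ ± margin = 118 ± 4.2650
CI: (113.7350, 122.2650)

Answer: (113.7350, 122.2650)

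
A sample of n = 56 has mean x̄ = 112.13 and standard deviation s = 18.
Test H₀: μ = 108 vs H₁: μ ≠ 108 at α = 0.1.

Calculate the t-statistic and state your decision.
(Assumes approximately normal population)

Answer: t = 1.7170, reject H₀

Derivation:
df = n - 1 = 55
SE = s/√n = 18/√56 = 2.4054
t = (x̄ - μ₀)/SE = (112.13 - 108)/2.4054 = 1.7170
Critical value: t_{0.05,55} = ±1.673
p-value ≈ 0.0916
Decision: reject H₀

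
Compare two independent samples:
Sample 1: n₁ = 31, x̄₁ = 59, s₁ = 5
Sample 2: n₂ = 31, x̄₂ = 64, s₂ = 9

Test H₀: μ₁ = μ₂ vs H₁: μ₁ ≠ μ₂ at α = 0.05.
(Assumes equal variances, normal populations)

Pooled variance: s²_p = [30×5² + 30×9²]/(60) = 53.0000
s_p = 7.2801
SE = s_p×√(1/n₁ + 1/n₂) = 7.2801×√(1/31 + 1/31) = 1.8491
t = (x̄₁ - x̄₂)/SE = (59 - 64)/1.8491 = -2.7040
df = 60, t-critical = ±2.000
Decision: reject H₀

Answer: t = -2.7040, reject H₀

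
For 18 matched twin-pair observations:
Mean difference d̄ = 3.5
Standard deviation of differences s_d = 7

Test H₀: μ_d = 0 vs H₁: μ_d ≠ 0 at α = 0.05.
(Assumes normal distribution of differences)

df = n - 1 = 17
SE = s_d/√n = 7/√18 = 1.6499
t = d̄/SE = 3.5/1.6499 = 2.1213
Critical value: t_{0.025,17} = ±2.110
p-value ≈ 0.0489
Decision: reject H₀

Answer: t = 2.1213, reject H₀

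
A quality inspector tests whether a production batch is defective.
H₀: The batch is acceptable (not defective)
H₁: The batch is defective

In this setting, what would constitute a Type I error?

Type I error (α): Rejecting H₀ when H₀ is true
Type II error (β): Failing to reject H₀ when H₁ is true

Answer: Rejecting an acceptable batch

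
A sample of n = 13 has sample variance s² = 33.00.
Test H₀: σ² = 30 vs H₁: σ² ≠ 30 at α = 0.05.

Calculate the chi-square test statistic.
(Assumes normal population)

df = n - 1 = 12
χ² = (n-1)s²/σ₀² = 12×33.00/30 = 13.2000
Critical values: χ²_{0.975,12} = 4.404, χ²_{0.025,12} = 23.337
Rejection region: χ² < 4.404 or χ² > 23.337
Decision: fail to reject H₀

Answer: χ² = 13.2000, fail to reject H₀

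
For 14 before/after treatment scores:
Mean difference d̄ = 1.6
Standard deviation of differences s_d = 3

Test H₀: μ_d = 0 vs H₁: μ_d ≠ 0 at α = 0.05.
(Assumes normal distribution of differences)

df = n - 1 = 13
SE = s_d/√n = 3/√14 = 0.8018
t = d̄/SE = 1.6/0.8018 = 1.9955
Critical value: t_{0.025,13} = ±2.160
p-value ≈ 0.0674
Decision: fail to reject H₀

Answer: t = 1.9955, fail to reject H₀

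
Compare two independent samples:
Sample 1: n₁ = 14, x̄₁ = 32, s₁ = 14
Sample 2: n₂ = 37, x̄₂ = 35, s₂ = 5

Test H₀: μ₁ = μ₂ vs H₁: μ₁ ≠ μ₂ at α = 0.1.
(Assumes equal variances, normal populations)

Answer: t = -1.1398, fail to reject H₀

Derivation:
Pooled variance: s²_p = [13×14² + 36×5²]/(49) = 70.3673
s_p = 8.3885
SE = s_p×√(1/n₁ + 1/n₂) = 8.3885×√(1/14 + 1/37) = 2.6321
t = (x̄₁ - x̄₂)/SE = (32 - 35)/2.6321 = -1.1398
df = 49, t-critical = ±1.677
Decision: fail to reject H₀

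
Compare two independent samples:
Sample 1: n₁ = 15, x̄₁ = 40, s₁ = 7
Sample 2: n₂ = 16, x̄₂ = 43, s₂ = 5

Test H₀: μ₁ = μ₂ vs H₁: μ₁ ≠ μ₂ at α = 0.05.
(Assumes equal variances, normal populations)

Answer: t = -1.3800, fail to reject H₀

Derivation:
Pooled variance: s²_p = [14×7² + 15×5²]/(29) = 36.5862
s_p = 6.0487
SE = s_p×√(1/n₁ + 1/n₂) = 6.0487×√(1/15 + 1/16) = 2.1739
t = (x̄₁ - x̄₂)/SE = (40 - 43)/2.1739 = -1.3800
df = 29, t-critical = ±2.045
Decision: fail to reject H₀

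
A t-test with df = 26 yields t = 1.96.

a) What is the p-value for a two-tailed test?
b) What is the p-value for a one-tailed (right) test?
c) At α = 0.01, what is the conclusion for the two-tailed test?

Answer: a) 0.0608, b) 0.0304, c) fail to reject H₀

Derivation:
Using t-distribution with df = 26:
a) Two-tailed: p = 2×P(T > 1.96) = 0.0608
b) One-tailed: p = P(T > 1.96) = 0.0304
c) 0.0608 ≥ 0.01, fail to reject H₀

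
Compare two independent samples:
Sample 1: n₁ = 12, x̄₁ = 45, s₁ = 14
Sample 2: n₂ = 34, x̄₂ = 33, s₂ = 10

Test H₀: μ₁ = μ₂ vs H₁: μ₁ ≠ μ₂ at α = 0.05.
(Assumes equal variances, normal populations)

Pooled variance: s²_p = [11×14² + 33×10²]/(44) = 124.0000
s_p = 11.1355
SE = s_p×√(1/n₁ + 1/n₂) = 11.1355×√(1/12 + 1/34) = 3.7390
t = (x̄₁ - x̄₂)/SE = (45 - 33)/3.7390 = 3.2094
df = 44, t-critical = ±2.015
Decision: reject H₀

Answer: t = 3.2094, reject H₀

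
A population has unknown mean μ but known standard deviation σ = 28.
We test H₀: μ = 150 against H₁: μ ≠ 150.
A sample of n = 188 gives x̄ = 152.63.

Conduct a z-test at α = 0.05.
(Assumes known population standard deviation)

Answer: z = 1.2879, fail to reject H₀

Derivation:
Standard error: SE = σ/√n = 28/√188 = 2.0421
z-statistic: z = (x̄ - μ₀)/SE = (152.63 - 150)/2.0421 = 1.2879
Critical value: ±1.960
p-value = 0.1978
Decision: fail to reject H₀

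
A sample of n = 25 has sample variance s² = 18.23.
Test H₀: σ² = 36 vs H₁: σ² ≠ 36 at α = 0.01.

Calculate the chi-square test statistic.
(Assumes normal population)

Answer: χ² = 12.1533, fail to reject H₀

Derivation:
df = n - 1 = 24
χ² = (n-1)s²/σ₀² = 24×18.23/36 = 12.1533
Critical values: χ²_{0.995,24} = 9.886, χ²_{0.005,24} = 45.559
Rejection region: χ² < 9.886 or χ² > 45.559
Decision: fail to reject H₀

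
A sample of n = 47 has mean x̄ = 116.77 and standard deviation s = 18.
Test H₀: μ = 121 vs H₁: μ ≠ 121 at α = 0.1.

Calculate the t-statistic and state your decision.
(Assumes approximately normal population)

Answer: t = -1.6111, fail to reject H₀

Derivation:
df = n - 1 = 46
SE = s/√n = 18/√47 = 2.6256
t = (x̄ - μ₀)/SE = (116.77 - 121)/2.6256 = -1.6111
Critical value: t_{0.05,46} = ±1.679
p-value ≈ 0.1140
Decision: fail to reject H₀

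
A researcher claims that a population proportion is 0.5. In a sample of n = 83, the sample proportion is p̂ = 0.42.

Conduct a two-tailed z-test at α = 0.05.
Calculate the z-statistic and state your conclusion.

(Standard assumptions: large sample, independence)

Answer: z = -1.4577, fail to reject H₀

Derivation:
H₀: p = 0.5, H₁: p ≠ 0.5
Standard error: SE = √(p₀(1-p₀)/n) = √(0.5×0.5/83) = 0.054882
z-statistic: z = (p̂ - p₀)/SE = (0.42 - 0.5)/0.054882 = -1.4577
Critical value: z_0.025 = ±1.960
p-value = 0.1449
Decision: fail to reject H₀ at α = 0.05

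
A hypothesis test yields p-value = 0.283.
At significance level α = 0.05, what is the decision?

Compare p-value to α:
0.283 ≥ 0.05
Decision: fail to reject H₀

Answer: fail to reject H₀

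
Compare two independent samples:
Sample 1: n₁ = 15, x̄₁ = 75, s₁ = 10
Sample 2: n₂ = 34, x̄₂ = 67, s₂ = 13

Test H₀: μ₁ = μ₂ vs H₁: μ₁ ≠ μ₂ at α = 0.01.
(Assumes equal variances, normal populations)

Answer: t = 2.1183, fail to reject H₀

Derivation:
Pooled variance: s²_p = [14×10² + 33×13²]/(47) = 148.4468
s_p = 12.1839
SE = s_p×√(1/n₁ + 1/n₂) = 12.1839×√(1/15 + 1/34) = 3.7766
t = (x̄₁ - x̄₂)/SE = (75 - 67)/3.7766 = 2.1183
df = 47, t-critical = ±2.685
Decision: fail to reject H₀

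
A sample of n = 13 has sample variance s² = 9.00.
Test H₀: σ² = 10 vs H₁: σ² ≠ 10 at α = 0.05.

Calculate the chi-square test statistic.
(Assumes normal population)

df = n - 1 = 12
χ² = (n-1)s²/σ₀² = 12×9.00/10 = 10.8000
Critical values: χ²_{0.975,12} = 4.404, χ²_{0.025,12} = 23.337
Rejection region: χ² < 4.404 or χ² > 23.337
Decision: fail to reject H₀

Answer: χ² = 10.8000, fail to reject H₀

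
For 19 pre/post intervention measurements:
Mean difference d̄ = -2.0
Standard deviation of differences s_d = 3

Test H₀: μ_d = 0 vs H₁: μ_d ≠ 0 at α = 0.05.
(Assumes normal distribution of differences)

Answer: t = -2.9061, reject H₀

Derivation:
df = n - 1 = 18
SE = s_d/√n = 3/√19 = 0.6882
t = d̄/SE = -2.0/0.6882 = -2.9061
Critical value: t_{0.025,18} = ±2.101
p-value ≈ 0.0094
Decision: reject H₀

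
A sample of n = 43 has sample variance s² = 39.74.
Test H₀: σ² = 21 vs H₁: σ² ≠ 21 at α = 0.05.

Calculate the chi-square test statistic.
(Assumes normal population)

df = n - 1 = 42
χ² = (n-1)s²/σ₀² = 42×39.74/21 = 79.4800
Critical values: χ²_{0.975,42} = 25.999, χ²_{0.025,42} = 61.777
Rejection region: χ² < 25.999 or χ² > 61.777
Decision: reject H₀

Answer: χ² = 79.4800, reject H₀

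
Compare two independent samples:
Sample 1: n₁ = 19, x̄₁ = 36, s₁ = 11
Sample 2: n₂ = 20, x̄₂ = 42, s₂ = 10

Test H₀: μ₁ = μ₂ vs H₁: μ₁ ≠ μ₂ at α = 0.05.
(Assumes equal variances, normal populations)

Pooled variance: s²_p = [18×11² + 19×10²]/(37) = 110.2162
s_p = 10.4984
SE = s_p×√(1/n₁ + 1/n₂) = 10.4984×√(1/19 + 1/20) = 3.3633
t = (x̄₁ - x̄₂)/SE = (36 - 42)/3.3633 = -1.7840
df = 37, t-critical = ±2.026
Decision: fail to reject H₀

Answer: t = -1.7840, fail to reject H₀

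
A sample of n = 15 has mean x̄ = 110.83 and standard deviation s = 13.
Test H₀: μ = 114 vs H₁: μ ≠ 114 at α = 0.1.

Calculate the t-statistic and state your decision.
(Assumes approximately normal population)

df = n - 1 = 14
SE = s/√n = 13/√15 = 3.3566
t = (x̄ - μ₀)/SE = (110.83 - 114)/3.3566 = -0.9444
Critical value: t_{0.05,14} = ±1.761
p-value ≈ 0.3610
Decision: fail to reject H₀

Answer: t = -0.9444, fail to reject H₀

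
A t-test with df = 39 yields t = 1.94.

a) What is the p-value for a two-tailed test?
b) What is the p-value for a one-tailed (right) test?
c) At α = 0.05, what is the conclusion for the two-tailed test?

Answer: a) 0.0596, b) 0.0298, c) fail to reject H₀

Derivation:
Using t-distribution with df = 39:
a) Two-tailed: p = 2×P(T > 1.94) = 0.0596
b) One-tailed: p = P(T > 1.94) = 0.0298
c) 0.0596 ≥ 0.05, fail to reject H₀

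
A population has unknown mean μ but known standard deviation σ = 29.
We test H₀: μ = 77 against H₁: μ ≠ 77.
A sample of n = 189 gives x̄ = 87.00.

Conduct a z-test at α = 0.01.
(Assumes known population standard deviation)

Answer: z = 4.7407, reject H₀

Derivation:
Standard error: SE = σ/√n = 29/√189 = 2.1094
z-statistic: z = (x̄ - μ₀)/SE = (87.00 - 77)/2.1094 = 4.7407
Critical value: ±2.576
p-value < 0.0001
Decision: reject H₀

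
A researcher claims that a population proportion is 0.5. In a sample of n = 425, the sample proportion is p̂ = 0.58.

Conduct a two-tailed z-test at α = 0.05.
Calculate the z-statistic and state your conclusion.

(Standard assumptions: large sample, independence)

H₀: p = 0.5, H₁: p ≠ 0.5
Standard error: SE = √(p₀(1-p₀)/n) = √(0.5×0.5/425) = 0.024254
z-statistic: z = (p̂ - p₀)/SE = (0.58 - 0.5)/0.024254 = 3.2984
Critical value: z_0.025 = ±1.960
p-value = 0.0010
Decision: reject H₀ at α = 0.05

Answer: z = 3.2984, reject H₀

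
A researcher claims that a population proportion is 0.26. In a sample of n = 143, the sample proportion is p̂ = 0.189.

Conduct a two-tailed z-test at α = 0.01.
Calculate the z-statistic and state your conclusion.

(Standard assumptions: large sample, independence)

Answer: z = -1.9357, fail to reject H₀

Derivation:
H₀: p = 0.26, H₁: p ≠ 0.26
Standard error: SE = √(p₀(1-p₀)/n) = √(0.26×0.74/143) = 0.036680
z-statistic: z = (p̂ - p₀)/SE = (0.189 - 0.26)/0.036680 = -1.9357
Critical value: z_0.005 = ±2.576
p-value = 0.0529
Decision: fail to reject H₀ at α = 0.01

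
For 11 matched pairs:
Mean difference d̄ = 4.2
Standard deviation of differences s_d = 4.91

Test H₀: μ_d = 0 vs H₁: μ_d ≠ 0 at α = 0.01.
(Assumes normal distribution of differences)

df = n - 1 = 10
SE = s_d/√n = 4.91/√11 = 1.4804
t = d̄/SE = 4.2/1.4804 = 2.8371
Critical value: t_{0.005,10} = ±3.169
p-value ≈ 0.0176
Decision: fail to reject H₀

Answer: t = 2.8371, fail to reject H₀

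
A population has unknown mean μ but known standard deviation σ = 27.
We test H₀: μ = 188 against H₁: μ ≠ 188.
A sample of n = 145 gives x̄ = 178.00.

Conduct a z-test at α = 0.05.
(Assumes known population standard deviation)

Standard error: SE = σ/√n = 27/√145 = 2.2422
z-statistic: z = (x̄ - μ₀)/SE = (178.00 - 188)/2.2422 = -4.4599
Critical value: ±1.960
p-value < 0.0001
Decision: reject H₀

Answer: z = -4.4599, reject H₀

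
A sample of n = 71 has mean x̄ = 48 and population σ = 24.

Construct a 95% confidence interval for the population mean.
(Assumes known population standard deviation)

Answer: (42.4173, 53.5827)

Derivation:
Confidence level: 95%, α = 0.05
z_0.025 = 1.960
SE = σ/√n = 24/√71 = 2.8483
Margin of error = 1.960 × 2.8483 = 5.5827
CI: x̄ ± margin = 48 ± 5.5827
CI: (42.4173, 53.5827)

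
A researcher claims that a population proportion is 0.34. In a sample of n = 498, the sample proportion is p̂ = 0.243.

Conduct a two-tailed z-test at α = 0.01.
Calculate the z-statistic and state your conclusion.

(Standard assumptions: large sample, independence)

Answer: z = -4.5697, reject H₀

Derivation:
H₀: p = 0.34, H₁: p ≠ 0.34
Standard error: SE = √(p₀(1-p₀)/n) = √(0.34×0.66/498) = 0.021227
z-statistic: z = (p̂ - p₀)/SE = (0.243 - 0.34)/0.021227 = -4.5697
Critical value: z_0.005 = ±2.576
p-value < 0.0001
Decision: reject H₀ at α = 0.01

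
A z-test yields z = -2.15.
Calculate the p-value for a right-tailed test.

For z = -2.15:
p = P(Z > -2.15) = 1 - Φ(-2.15) = 0.9842

Answer: p-value ≈ 0.9842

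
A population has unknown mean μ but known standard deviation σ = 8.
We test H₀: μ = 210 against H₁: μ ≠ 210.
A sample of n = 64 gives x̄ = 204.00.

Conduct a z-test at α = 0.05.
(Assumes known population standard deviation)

Standard error: SE = σ/√n = 8/√64 = 1.0000
z-statistic: z = (x̄ - μ₀)/SE = (204.00 - 210)/1.0000 = -6.0000
Critical value: ±1.960
p-value < 0.0001
Decision: reject H₀

Answer: z = -6.0000, reject H₀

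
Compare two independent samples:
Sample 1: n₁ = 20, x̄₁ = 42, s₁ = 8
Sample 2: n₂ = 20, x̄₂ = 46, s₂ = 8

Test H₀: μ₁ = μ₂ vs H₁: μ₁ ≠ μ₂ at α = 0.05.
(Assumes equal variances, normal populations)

Pooled variance: s²_p = [19×8² + 19×8²]/(38) = 64.0000
s_p = 8.0000
SE = s_p×√(1/n₁ + 1/n₂) = 8.0000×√(1/20 + 1/20) = 2.5298
t = (x̄₁ - x̄₂)/SE = (42 - 46)/2.5298 = -1.5812
df = 38, t-critical = ±2.024
Decision: fail to reject H₀

Answer: t = -1.5812, fail to reject H₀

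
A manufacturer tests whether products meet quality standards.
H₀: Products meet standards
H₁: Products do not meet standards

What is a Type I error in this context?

Answer: Rejecting good products that actually meet standards

Derivation:
Type I error: rejecting H₀ when it is actually true (false positive).
Type II error: failing to reject H₀ when H₁ is actually true (false negative).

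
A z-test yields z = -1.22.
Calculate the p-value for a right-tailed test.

For z = -1.22:
p = P(Z > -1.22) = 1 - Φ(-1.22) = 0.8888

Answer: p-value ≈ 0.8888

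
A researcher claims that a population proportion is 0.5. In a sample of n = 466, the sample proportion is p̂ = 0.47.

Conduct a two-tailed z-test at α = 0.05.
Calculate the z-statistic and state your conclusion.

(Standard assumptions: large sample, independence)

H₀: p = 0.5, H₁: p ≠ 0.5
Standard error: SE = √(p₀(1-p₀)/n) = √(0.5×0.5/466) = 0.023162
z-statistic: z = (p̂ - p₀)/SE = (0.47 - 0.5)/0.023162 = -1.2952
Critical value: z_0.025 = ±1.960
p-value = 0.1953
Decision: fail to reject H₀ at α = 0.05

Answer: z = -1.2952, fail to reject H₀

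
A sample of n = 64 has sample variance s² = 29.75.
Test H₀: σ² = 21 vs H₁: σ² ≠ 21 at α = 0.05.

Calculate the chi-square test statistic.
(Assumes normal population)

Answer: χ² = 89.2500, reject H₀

Derivation:
df = n - 1 = 63
χ² = (n-1)s²/σ₀² = 63×29.75/21 = 89.2500
Critical values: χ²_{0.975,63} = 42.950, χ²_{0.025,63} = 86.830
Rejection region: χ² < 42.950 or χ² > 86.830
Decision: reject H₀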